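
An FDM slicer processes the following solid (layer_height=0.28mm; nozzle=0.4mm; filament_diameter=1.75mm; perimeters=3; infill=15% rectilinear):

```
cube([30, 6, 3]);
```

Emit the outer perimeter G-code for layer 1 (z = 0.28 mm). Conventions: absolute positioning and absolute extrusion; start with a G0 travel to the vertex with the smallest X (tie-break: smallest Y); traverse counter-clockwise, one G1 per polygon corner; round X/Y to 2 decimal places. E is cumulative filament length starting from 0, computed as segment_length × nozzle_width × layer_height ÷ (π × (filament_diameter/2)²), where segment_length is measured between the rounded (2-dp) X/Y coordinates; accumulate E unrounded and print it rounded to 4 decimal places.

G0 X0.00 Y0.00 Z0.28
G1 X30.00 Y0.00 E1.3969
G1 X30.00 Y6.00 E1.6763
G1 X0.00 Y6.00 E3.0732
G1 X0.00 Y0.00 E3.3526

At z = 0.28 mm: the cube is present — its section is the full 30×6 rectangle. The outline is a single polygon with 4 vertices. Extrusion per mm of travel: 0.4 × 0.28 / (π × 0.875²) = 0.046564. Accumulating E over each segment gives final E = 3.3526.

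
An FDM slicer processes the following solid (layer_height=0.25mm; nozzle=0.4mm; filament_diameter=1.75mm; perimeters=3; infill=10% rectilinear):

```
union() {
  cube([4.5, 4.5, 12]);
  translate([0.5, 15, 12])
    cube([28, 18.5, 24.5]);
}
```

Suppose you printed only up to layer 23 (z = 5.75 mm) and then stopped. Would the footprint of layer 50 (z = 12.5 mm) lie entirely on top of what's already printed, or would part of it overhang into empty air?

part overhangs

Compare the two slices. At z = 5.75: the 4.5×4.5 cube contributes its full rectangle (area 20.25 mm²); the cube at (0.5, 15) is absent (z outside [12, 36.5]); Merging all regions: only the 4.5×4.5 cube is present, so the union is just that shape — area = 20.25 mm². At z = 12.5: the cube is absent (z outside [0, 12]); the cube at (0.5, 15) is present — its section is the full 28×18.5 rectangle (area 518.00 mm²); Taking the union: only the 28×18.5 cube at (0.5, 15) is present, so the union is just that shape — area = 518.00 mm². Checking containment: at z = 12.5 the cross-section extends beyond the z = 5.75 cross-section by about 518.00 mm².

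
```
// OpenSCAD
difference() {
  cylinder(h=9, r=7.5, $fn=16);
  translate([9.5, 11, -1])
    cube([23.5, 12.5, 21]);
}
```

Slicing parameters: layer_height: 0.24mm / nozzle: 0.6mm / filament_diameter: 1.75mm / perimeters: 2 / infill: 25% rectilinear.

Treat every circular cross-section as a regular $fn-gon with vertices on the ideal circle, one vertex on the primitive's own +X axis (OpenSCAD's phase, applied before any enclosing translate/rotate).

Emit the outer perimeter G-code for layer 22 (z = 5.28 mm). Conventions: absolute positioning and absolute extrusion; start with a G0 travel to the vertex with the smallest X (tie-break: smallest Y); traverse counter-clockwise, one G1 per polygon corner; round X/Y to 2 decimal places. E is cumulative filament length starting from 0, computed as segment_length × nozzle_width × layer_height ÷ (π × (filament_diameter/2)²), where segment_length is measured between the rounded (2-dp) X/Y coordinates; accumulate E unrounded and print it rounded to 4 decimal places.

G0 X-7.50 Y0.00 Z5.28
G1 X-6.93 Y-2.87 E0.1752
G1 X-5.30 Y-5.30 E0.3504
G1 X-2.87 Y-6.93 E0.5255
G1 X0.00 Y-7.50 E0.7007
G1 X2.87 Y-6.93 E0.8759
G1 X5.30 Y-5.30 E1.0511
G1 X6.93 Y-2.87 E1.2262
G1 X7.50 Y0.00 E1.4014
G1 X6.93 Y2.87 E1.5766
G1 X5.30 Y5.30 E1.7518
G1 X2.87 Y6.93 E1.9270
G1 X0.00 Y7.50 E2.1021
G1 X-2.87 Y6.93 E2.2773
G1 X-5.30 Y5.30 E2.4525
G1 X-6.93 Y2.87 E2.6277
G1 X-7.50 Y0.00 E2.8028

At z = 5.28 mm: the r=7.5 cylinder gives a regular 16-gon of circumradius 7.5 (constant along its height); the cube at (9.5, 11) is present — its section is the full 23.5×12.5 rectangle; Taking the first minus the rest: starting from the r=7.5 cylinder, the 23.5×12.5 cube at (9.5, 11) misses the remaining region (no effect) — 1 connected region. The outline is a single polygon with 16 vertices. Extrusion per mm of travel: 0.6 × 0.24 / (π × 0.875²) = 0.059868. Accumulating E over each segment gives final E = 2.8028.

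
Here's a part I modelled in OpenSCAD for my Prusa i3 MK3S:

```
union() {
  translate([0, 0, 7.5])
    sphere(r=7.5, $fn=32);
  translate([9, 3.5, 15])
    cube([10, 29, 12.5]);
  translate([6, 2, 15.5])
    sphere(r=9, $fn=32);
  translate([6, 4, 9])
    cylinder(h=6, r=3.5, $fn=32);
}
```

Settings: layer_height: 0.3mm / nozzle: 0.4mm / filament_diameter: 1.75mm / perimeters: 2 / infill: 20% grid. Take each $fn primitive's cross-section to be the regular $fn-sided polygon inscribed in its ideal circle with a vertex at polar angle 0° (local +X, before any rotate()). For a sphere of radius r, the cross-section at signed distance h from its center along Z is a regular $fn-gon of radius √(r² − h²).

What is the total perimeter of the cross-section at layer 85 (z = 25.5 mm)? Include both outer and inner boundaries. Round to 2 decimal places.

78.00 mm

At z = 25.5 mm: the sphere does not reach this height (|z−center|=18.000 > r=7.5); the cube at (9, 3.5) is present — its section is the full 10×29 rectangle (perimeter 78.00 mm); the sphere at (6, 2) does not reach this height (|z−center|=10.000 > r=9); the cylinder at (6, 4) is absent (z outside [9, 15]); Merging all regions: only the 10×29 cube at (9, 3.5) is present, so the union is just that shape — boundary = 78.00 mm. Overall, the cross-section is a single solid region. Total boundary length (outer) = 78.00 mm.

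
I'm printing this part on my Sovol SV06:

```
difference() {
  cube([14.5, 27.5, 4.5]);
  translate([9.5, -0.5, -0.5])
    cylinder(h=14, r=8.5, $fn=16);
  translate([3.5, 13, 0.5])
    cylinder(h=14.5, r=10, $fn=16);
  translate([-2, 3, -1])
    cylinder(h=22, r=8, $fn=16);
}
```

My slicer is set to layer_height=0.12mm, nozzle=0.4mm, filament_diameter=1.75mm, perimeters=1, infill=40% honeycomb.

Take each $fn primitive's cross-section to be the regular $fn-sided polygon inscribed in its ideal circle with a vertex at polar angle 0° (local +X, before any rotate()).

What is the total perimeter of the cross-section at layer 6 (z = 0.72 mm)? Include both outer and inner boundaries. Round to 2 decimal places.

69.23 mm

At z = 0.72 mm: the cube (footprint 14.5×27.5) is included at this height (perimeter 84.00 mm); the r=8.5 cylinder at (9.5, -0.5) gives a regular 16-gon of circumradius 8.5 (constant along its height) (perimeter = 2·16·8.500·sin(180°/16) = 53.06 mm); the r=10 cylinder at (3.5, 13) gives a regular 16-gon of circumradius 10 (constant along its height) (perimeter = 2·16·10.000·sin(180°/16) = 62.43 mm); the r=8 cylinder at (-2, 3) contributes a regular 16-gon of circumradius 8 (perimeter = 2·16·8.000·sin(180°/16) = 49.94 mm); After the difference (first − rest): starting from the 14.5×27.5 cube, the r=8.5 cylinder at (9.5, -0.5) partially overlaps it — only the 87.87 mm² overlap (of its 221.19 mm²) is removed, clipping the outline; the r=10 cylinder at (3.5, 13) partially overlaps it — only the 195.29 mm² overlap (of its 306.15 mm²) is removed, clipping the outline; the r=8 cylinder at (-2, 3) partially overlaps it — only the 5.18 mm² overlap (of its 195.93 mm²) is removed, clipping the outline — boundary = 69.23 mm. Overall, the cross-section is a single solid region. Total boundary length (outer) = 69.23 mm.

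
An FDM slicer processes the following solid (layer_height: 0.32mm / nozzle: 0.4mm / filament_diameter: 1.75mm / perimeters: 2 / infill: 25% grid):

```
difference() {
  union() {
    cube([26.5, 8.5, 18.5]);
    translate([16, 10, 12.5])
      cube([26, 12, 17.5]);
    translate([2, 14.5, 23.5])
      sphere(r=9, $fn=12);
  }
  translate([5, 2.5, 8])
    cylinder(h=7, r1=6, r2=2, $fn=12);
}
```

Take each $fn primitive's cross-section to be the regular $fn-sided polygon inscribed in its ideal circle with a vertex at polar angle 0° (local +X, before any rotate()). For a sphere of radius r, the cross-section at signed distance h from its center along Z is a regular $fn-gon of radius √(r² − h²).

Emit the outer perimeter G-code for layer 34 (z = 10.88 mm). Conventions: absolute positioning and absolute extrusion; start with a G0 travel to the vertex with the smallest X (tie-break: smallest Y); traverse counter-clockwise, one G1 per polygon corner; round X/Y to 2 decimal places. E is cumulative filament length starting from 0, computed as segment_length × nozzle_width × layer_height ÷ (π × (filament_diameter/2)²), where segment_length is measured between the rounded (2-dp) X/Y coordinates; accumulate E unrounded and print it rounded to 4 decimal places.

At z = 10.88 mm: the cube (footprint 26.5×8.5) is included at this height; the cube at (16, 10) does not reach this height (z outside [12.5, 30]); the sphere at (2, 14.5) is not intersected at this z (|z−center|=12.620 > r=9); Taking the union: only the 26.5×8.5 cube is present, so the union is just that shape — 1 connected region; the cone at (5, 2.5): at t=0.411 of its height the radius interpolates to r₁+(r₂−r₁)t = 4.354, giving a regular 12-gon of that circumradius; Taking the first minus the rest: starting from that combined region, the cone at (5, 2.5) partially overlaps it — only the 48.46 mm² overlap (of its 56.88 mm²) is removed, clipping the outline — 1 connected region. The outline is a single polygon with 15 vertices. Extrusion per mm of travel: 0.4 × 0.32 / (π × 0.875²) = 0.053216. Accumulating E over each segment gives final E = 4.3657.

G0 X0.00 Y0.00 Z10.88
G1 X1.55 Y0.00 E0.0825
G1 X1.23 Y0.32 E0.1066
G1 X0.65 Y2.50 E0.2266
G1 X1.23 Y4.68 E0.3467
G1 X2.82 Y6.27 E0.4663
G1 X5.00 Y6.85 E0.5864
G1 X7.18 Y6.27 E0.7064
G1 X8.77 Y4.68 E0.8261
G1 X9.35 Y2.50 E0.9461
G1 X8.77 Y0.32 E1.0662
G1 X8.45 Y0.00 E1.0903
G1 X26.50 Y0.00 E2.0508
G1 X26.50 Y8.50 E2.5031
G1 X0.00 Y8.50 E3.9134
G1 X0.00 Y0.00 E4.3657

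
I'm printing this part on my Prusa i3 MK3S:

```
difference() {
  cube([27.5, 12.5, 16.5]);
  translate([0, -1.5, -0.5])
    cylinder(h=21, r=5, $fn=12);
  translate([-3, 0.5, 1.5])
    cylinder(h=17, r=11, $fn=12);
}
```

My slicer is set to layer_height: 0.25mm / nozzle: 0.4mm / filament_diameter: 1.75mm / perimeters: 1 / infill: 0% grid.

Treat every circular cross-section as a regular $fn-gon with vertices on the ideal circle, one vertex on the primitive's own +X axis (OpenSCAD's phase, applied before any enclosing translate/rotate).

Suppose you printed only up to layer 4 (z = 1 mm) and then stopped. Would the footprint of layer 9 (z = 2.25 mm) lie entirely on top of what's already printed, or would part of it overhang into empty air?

Compare the two slices. At z = 1: the cube is present — its section is the full 27.5×12.5 rectangle (area 343.75 mm²); the r=5 cylinder at (0, -1.5) contributes a regular 12-gon of circumradius 5 (area = (12/2)·5.000²·sin(360°/12) = 75.00 mm²); the cylinder at (-3, 0.5) is not intersected at this z (z outside [1.5, 18.5]); After the difference (first − rest): starting from the 27.5×12.5 cube (343.75 mm²), the r=5 cylinder at (0, -1.5) partially overlaps it — only the 11.55 mm² overlap (of its 75.00 mm²) is removed, clipping the outline — area = 332.20 mm². At z = 2.25: the cube (footprint 27.5×12.5) is included at this height (area 343.75 mm²); the cylinder at (0, -1.5): section is a regular 12-gon, circumradius r=5 (area = (12/2)·5.000²·sin(360°/12) = 75.00 mm²); the r=11 cylinder at (-3, 0.5) gives a regular 12-gon of circumradius 11 (constant along its height) (area = (12/2)·11.000²·sin(360°/12) = 363.00 mm²); After the difference (first − rest): starting from the 27.5×12.5 cube (343.75 mm²), the r=5 cylinder at (0, -1.5) partially overlaps it — only the 11.55 mm² overlap (of its 75.00 mm²) is removed, clipping the outline; the r=11 cylinder at (-3, 0.5) partially overlaps it — only the 51.37 mm² overlap (of its 363.00 mm²) is removed, clipping the outline — area = 280.83 mm². Checking containment: the cross-section at z = 2.25 is a subset of the cross-section at z = 1.

entirely on top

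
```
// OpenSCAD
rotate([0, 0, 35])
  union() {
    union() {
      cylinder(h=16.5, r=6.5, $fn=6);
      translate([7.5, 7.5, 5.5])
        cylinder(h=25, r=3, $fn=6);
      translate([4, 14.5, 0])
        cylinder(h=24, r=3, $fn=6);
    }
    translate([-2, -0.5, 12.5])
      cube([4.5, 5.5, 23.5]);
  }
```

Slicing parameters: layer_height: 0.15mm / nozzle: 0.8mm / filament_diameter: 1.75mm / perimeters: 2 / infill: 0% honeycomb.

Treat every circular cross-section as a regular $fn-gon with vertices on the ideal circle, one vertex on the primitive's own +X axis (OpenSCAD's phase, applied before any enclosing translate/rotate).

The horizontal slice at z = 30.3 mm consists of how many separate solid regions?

At z = 30.3 mm: the cylinder does not reach this height (z outside [0, 16.5]); the r=3 cylinder at (7.5, 7.5) gives a regular 6-gon of circumradius 3 (constant along its height); the cylinder at (4, 14.5) is not intersected at this z (z outside [0, 24]); Merging all regions: only the r=3 cylinder at (7.5, 7.5) is present, so the union is just that shape — 1 connected region; the 4.5×5.5 cube at (-2, -0.5) contributes its full rectangle; Combining (union): the 2 present regions are separate (no shared area or edge), so areas and boundary lengths simply add and each stays a separate island — 2 connected regions; (whole slice rotated 35° about Z — lengths, areas and connectivity unchanged). The result has 2 disconnected regions.

2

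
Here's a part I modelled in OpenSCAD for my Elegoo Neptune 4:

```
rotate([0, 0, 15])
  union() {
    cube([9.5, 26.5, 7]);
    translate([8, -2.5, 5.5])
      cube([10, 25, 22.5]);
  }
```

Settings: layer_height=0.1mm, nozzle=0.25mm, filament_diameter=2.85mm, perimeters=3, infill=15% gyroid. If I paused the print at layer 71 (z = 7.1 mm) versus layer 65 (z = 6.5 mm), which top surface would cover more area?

Layer 71 (z = 7.1): the cube does not reach this height (z outside [0, 7]); the cube at (8, -2.5) is present — its section is the full 10×25 rectangle (area 250.00 mm²); Merging all regions: only the 10×25 cube at (8, -2.5) is present, so the union is just that shape — area = 250.00 mm²; (whole slice rotated 15° about Z — lengths, areas and connectivity unchanged). So its area = 250.00 mm². Layer 65 (z = 6.5): the 9.5×26.5 cube contributes its full rectangle (area 251.75 mm²); the cube at (8, -2.5) (footprint 10×25) is included at this height (area 250.00 mm²); Merging all regions: the regions partially overlap — summed areas 501.75 mm² minus the doubly-counted overlap 33.75 mm² gives 468.00 mm² — area = 468.00 mm²; (rotated 15° about Z; rotation is an isometry so areas/perimeters/island counts are preserved). So its area = 468.00 mm². Layer 65 is larger (468.00 vs 250.00 mm²).

layer 65 (z = 6.5 mm)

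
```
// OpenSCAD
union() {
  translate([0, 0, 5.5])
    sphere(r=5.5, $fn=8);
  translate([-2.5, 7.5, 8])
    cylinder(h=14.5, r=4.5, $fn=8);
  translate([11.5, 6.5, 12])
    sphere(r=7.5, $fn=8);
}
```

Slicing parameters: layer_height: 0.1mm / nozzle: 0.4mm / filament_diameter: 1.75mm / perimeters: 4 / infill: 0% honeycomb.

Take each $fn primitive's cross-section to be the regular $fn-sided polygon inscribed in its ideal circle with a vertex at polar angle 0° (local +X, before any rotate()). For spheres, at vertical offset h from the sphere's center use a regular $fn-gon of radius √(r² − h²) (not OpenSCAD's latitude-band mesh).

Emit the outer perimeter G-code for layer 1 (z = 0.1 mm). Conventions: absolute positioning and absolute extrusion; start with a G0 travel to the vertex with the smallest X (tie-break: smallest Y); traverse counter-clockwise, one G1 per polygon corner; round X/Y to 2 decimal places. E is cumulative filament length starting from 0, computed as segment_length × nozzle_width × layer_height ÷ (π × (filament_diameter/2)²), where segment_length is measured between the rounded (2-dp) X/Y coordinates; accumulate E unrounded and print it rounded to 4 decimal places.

G0 X-1.04 Y0.00 Z0.10
G1 X-0.74 Y-0.74 E0.0133
G1 X0.00 Y-1.04 E0.0266
G1 X0.74 Y-0.74 E0.0398
G1 X1.04 Y0.00 E0.0531
G1 X0.74 Y0.74 E0.0664
G1 X0.00 Y1.04 E0.0797
G1 X-0.74 Y0.74 E0.0930
G1 X-1.04 Y0.00 E0.1062

At z = 0.1 mm: the r=5.5 sphere slices to a regular 8-gon of circumradius 1.044 (√(r²−h²) with h=5.4 from center); the cylinder at (-2.5, 7.5) does not reach this height (z outside [8, 22.5]); the sphere at (11.5, 6.5) is absent (|z−center|=11.900 > r=7.5); Merging all regions: only the r=5.5 sphere is present, so the union is just that shape — 1 connected region. The outline is a single polygon with 8 vertices. Extrusion per mm of travel: 0.4 × 0.1 / (π × 0.875²) = 0.016630. Accumulating E over each segment gives final E = 0.1062.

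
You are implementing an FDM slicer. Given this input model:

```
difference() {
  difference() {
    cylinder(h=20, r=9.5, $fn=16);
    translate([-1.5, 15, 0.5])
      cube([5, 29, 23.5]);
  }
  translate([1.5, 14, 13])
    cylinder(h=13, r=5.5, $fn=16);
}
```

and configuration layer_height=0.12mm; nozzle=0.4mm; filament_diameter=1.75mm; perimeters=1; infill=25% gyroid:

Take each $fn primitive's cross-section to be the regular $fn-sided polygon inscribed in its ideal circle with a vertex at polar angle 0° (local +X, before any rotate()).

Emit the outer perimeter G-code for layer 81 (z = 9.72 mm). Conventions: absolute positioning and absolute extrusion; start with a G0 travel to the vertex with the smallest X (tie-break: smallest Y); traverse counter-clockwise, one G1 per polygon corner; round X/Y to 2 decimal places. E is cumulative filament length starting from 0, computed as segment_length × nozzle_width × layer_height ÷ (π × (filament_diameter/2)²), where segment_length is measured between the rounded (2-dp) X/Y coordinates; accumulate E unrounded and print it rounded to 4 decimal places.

At z = 9.72 mm: the r=9.5 cylinder contributes a regular 16-gon of circumradius 9.5; the cube at (-1.5, 15) is present — its section is the full 5×29 rectangle; After the difference (first − rest): starting from the r=9.5 cylinder, the 5×29 cube at (-1.5, 15) misses the remaining region (no effect) — 1 connected region; the cylinder at (1.5, 14) does not reach this height (z outside [13, 26]); Subtracting the remaining from the first: none of the subtracted shapes is present at this height, so the result so far is unchanged — 1 connected region. The outline is a single polygon with 16 vertices. Extrusion per mm of travel: 0.4 × 0.12 / (π × 0.875²) = 0.019956. Accumulating E over each segment gives final E = 1.1839.

G0 X-9.50 Y0.00 Z9.72
G1 X-8.78 Y-3.64 E0.0740
G1 X-6.72 Y-6.72 E0.1480
G1 X-3.64 Y-8.78 E0.2219
G1 X0.00 Y-9.50 E0.2960
G1 X3.64 Y-8.78 E0.3700
G1 X6.72 Y-6.72 E0.4440
G1 X8.78 Y-3.64 E0.5179
G1 X9.50 Y0.00 E0.5920
G1 X8.78 Y3.64 E0.6660
G1 X6.72 Y6.72 E0.7400
G1 X3.64 Y8.78 E0.8139
G1 X0.00 Y9.50 E0.8880
G1 X-3.64 Y8.78 E0.9620
G1 X-6.72 Y6.72 E1.0359
G1 X-8.78 Y3.64 E1.1099
G1 X-9.50 Y0.00 E1.1839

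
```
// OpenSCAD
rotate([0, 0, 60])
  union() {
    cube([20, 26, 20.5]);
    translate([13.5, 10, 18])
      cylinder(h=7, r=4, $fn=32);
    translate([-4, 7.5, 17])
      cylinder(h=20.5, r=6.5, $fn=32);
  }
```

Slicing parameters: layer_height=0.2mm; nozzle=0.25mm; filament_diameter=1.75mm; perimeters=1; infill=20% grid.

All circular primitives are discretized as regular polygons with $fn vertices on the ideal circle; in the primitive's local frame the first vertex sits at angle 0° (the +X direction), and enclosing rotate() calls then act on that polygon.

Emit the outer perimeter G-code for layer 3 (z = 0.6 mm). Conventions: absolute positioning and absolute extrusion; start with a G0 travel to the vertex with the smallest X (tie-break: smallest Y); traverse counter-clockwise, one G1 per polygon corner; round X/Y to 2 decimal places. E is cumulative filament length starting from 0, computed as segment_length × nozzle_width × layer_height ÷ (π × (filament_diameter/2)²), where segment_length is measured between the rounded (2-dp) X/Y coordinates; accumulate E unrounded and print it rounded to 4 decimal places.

At z = 0.6 mm: the cube (footprint 20×26) is included at this height; the cylinder at (13.5, 10) does not reach this height (z outside [18, 25]); the cylinder at (-4, 7.5) does not reach this height (z outside [17, 37.5]); Merging all regions: only the 20×26 cube is present, so the union is just that shape — 1 connected region; (whole slice rotated 60° about Z — lengths, areas and connectivity unchanged). The outline is a single polygon with 4 vertices. Extrusion per mm of travel: 0.25 × 0.2 / (π × 0.875²) = 0.020788. Accumulating E over each segment gives final E = 1.9126.

G0 X-22.52 Y13.00 Z0.60
G1 X0.00 Y0.00 E0.5405
G1 X10.00 Y17.32 E0.9563
G1 X-12.52 Y30.32 E1.4968
G1 X-22.52 Y13.00 E1.9126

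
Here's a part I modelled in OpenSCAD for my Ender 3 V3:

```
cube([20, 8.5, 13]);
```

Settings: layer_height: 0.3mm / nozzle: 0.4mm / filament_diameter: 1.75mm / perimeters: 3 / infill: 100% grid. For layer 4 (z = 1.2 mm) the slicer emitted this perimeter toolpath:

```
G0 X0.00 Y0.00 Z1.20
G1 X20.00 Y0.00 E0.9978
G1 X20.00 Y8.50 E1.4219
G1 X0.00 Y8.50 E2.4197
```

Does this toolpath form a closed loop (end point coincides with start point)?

Start point (G0): (0.00, 0.00). End point (last G1): the path does not return to the start — open.

no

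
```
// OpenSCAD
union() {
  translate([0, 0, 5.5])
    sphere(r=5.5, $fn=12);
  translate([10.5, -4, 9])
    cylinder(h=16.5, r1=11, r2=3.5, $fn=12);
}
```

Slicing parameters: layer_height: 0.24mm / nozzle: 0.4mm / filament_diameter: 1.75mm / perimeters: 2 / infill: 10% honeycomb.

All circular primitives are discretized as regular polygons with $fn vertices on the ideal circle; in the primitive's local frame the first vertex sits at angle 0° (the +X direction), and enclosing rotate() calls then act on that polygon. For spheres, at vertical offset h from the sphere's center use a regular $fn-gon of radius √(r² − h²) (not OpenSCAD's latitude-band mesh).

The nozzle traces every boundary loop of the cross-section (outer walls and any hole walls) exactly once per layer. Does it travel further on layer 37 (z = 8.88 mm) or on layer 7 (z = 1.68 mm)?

layer 37 (z = 8.88 mm)

Layer 37 (z = 8.88): the sphere: section is a regular 12-gon, circumradius = √(r²−h²) = √(5.5²−3.38²) = 4.339 (perimeter = 2·12·4.339·sin(180°/12) = 26.95 mm); the cone at (10.5, -4) is not intersected at this z (z outside [9, 25.5]); Taking the union: only the r=5.5 sphere is present, so the union is just that shape — boundary = 26.95 mm. So its perimeter = 26.95 mm. Layer 7 (z = 1.68): the r=5.5 sphere slices to a regular 12-gon of circumradius 3.957 (√(r²−h²) with h=3.82 from center) (perimeter = 2·12·3.957·sin(180°/12) = 24.58 mm); the cone at (10.5, -4) is not intersected at this z (z outside [9, 25.5]); Taking the union: only the r=5.5 sphere is present, so the union is just that shape — boundary = 24.58 mm. So its perimeter = 24.58 mm. Layer 37 is larger (26.95 vs 24.58 mm).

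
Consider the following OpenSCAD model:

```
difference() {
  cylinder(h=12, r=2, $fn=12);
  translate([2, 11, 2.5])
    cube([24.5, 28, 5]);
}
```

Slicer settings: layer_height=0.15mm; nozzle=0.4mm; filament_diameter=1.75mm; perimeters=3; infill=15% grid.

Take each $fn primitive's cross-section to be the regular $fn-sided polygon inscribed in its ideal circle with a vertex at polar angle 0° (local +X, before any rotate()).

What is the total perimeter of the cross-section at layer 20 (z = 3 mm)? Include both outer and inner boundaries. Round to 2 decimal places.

At z = 3 mm: the r=2 cylinder contributes a regular 12-gon of circumradius 2 (perimeter = 2·12·2.000·sin(180°/12) = 12.42 mm); the cube at (2, 11) (footprint 24.5×28) is included at this height (perimeter 105.00 mm); After the difference (first − rest): starting from the r=2 cylinder, the 24.5×28 cube at (2, 11) misses the remaining region (no effect) — boundary = 12.42 mm. Overall, the cross-section is a single solid region. Total boundary length (outer) = 12.42 mm.

12.42 mm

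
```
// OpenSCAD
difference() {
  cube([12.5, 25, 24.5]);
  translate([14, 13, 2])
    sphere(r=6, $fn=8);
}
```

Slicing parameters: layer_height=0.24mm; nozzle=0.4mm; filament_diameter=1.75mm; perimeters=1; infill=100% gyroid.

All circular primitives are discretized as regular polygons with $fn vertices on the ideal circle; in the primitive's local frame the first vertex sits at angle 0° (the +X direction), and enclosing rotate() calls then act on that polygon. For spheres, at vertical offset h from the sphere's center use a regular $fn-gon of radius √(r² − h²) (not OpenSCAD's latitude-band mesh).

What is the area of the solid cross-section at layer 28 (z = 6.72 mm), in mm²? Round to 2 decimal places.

At z = 6.72 mm: the 12.5×25 cube contributes its full rectangle (area 312.50 mm²); the r=6 sphere at (14, 13) contributes a regular 8-gon of circumradius √(6²−4.72²) = 3.704 (area = (8/2)·3.704²·sin(360°/8) = 38.81 mm²); Subtracting the remaining from the first: starting from the 12.5×25 cube (312.50 mm²), the r=6 sphere at (14, 13) partially overlaps it — only the 9.22 mm² overlap (of its 38.81 mm²) is removed, clipping the outline — area = 303.28 mm². Overall, the cross-section is a single solid region. Net area = 303.28 mm².

303.28 mm²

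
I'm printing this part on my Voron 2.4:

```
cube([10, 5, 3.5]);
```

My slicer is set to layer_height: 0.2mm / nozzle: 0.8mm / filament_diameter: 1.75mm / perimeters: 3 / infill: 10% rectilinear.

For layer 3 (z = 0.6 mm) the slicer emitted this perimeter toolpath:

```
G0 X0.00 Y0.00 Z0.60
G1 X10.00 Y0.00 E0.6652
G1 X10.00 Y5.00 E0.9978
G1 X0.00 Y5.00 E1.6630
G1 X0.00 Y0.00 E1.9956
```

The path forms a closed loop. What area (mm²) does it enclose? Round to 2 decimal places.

Apply the shoelace formula to the sequence of (X, Y) vertices; enclosed area = 50.00 mm².

50.00 mm²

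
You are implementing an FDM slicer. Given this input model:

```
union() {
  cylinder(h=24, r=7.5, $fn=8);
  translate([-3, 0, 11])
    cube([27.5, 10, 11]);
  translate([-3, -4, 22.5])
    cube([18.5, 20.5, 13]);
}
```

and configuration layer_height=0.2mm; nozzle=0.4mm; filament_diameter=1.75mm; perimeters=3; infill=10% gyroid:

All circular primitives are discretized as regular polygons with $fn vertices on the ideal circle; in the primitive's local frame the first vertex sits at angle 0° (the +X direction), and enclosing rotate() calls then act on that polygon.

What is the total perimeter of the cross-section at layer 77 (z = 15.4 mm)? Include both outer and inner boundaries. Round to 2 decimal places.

89.44 mm

At z = 15.4 mm: the r=7.5 cylinder contributes a regular 8-gon of circumradius 7.5 (perimeter = 2·8·7.500·sin(180°/8) = 45.92 mm); the 27.5×10 cube at (-3, 0) contributes its full rectangle (perimeter 75.00 mm); the cube at (-3, -4) is not intersected at this z (z outside [22.5, 35.5]); Combining (union): the regions partially overlap (shared area 60.41 mm²), so the edge portions inside another operand are dropped and the merged outline is re-measured after clipping — boundary = 89.44 mm. Overall, the cross-section is a single solid region. Total boundary length (outer) = 89.44 mm.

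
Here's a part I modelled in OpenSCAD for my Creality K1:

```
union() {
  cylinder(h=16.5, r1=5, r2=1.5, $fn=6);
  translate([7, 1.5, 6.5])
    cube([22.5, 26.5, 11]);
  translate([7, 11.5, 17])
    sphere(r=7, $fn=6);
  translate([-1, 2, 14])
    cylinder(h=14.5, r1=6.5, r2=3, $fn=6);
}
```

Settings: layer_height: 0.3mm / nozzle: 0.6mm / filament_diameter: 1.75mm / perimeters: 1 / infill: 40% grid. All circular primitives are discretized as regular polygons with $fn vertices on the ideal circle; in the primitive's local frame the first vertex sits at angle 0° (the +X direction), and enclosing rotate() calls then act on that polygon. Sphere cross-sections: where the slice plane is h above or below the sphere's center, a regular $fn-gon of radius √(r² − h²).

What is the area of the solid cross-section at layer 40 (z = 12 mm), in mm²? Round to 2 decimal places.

At z = 12 mm: the cone contributes a regular 6-gon of circumradius 2.455 (interpolated between r1=5 and r2=1.5 at t=0.727) (area = (6/2)·2.455²·sin(360°/6) = 15.65 mm²); the 22.5×26.5 cube at (7, 1.5) contributes its full rectangle (area 596.25 mm²); the sphere at (7, 11.5): section is a regular 6-gon, circumradius = √(r²−h²) = √(7²−5²) = 4.899 (area = (6/2)·4.899²·sin(360°/6) = 62.35 mm²); the cone at (-1, 2) is absent (z outside [14, 28.5]); Taking the union: the regions partially overlap — summed areas 674.26 mm² minus the doubly-counted overlap 31.18 mm² gives 643.08 mm² — area = 643.08 mm². Overall, the cross-section has 2 separate islands. Net area = 643.08 mm².

643.08 mm²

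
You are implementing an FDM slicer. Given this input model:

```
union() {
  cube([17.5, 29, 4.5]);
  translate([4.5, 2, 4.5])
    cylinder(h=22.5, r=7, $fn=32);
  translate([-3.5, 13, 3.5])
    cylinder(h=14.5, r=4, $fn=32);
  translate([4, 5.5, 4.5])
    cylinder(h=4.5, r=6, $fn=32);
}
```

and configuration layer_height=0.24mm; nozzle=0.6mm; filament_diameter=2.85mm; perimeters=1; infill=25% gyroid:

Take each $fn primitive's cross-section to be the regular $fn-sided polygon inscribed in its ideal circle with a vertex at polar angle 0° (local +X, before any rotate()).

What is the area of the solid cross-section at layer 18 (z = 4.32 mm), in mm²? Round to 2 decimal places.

At z = 4.32 mm: the 17.5×29 cube contributes its full rectangle (area 507.50 mm²); the cylinder at (4.5, 2) is absent (z outside [4.5, 27]); the r=4 cylinder at (-3.5, 13) contributes a regular 32-gon of circumradius 4 (area = (32/2)·4.000²·sin(360°/32) = 49.94 mm²); the cylinder at (4, 5.5) is absent (z outside [4.5, 9]); Combining (union): the regions partially overlap — summed areas 557.44 mm² minus the doubly-counted overlap 1.26 mm² gives 556.19 mm² — area = 556.19 mm². Overall, the cross-section is a single solid region. Net area = 556.19 mm².

556.19 mm²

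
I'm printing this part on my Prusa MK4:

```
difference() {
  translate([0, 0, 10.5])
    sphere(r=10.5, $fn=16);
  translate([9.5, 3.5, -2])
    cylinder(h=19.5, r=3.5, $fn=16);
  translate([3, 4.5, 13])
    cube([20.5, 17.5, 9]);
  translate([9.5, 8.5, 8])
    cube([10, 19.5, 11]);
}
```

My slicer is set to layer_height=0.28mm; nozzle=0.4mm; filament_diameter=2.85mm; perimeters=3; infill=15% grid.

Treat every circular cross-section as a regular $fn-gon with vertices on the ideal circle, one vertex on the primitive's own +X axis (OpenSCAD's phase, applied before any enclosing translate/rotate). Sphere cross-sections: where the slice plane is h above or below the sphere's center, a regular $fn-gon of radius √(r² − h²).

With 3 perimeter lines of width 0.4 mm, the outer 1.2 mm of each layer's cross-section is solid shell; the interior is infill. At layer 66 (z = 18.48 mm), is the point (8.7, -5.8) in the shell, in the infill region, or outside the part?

At z = 18.48 mm: the sphere: section is a regular 16-gon, circumradius = √(r²−h²) = √(10.5²−7.98²) = 6.824; the cylinder at (9.5, 3.5) is not intersected at this z (z outside [-2, 17.5]); the 20.5×17.5 cube at (3, 4.5) contributes its full rectangle; the cube at (9.5, 8.5) is present — its section is the full 10×19.5 rectangle; Taking the first minus the rest: starting from the r=10.5 sphere, the 20.5×17.5 cube at (3, 4.5) partially overlaps it — only the 1.74 mm² overlap (of its 358.75 mm²) is removed, clipping the outline; the 10×19.5 cube at (9.5, 8.5) misses the remaining region (no effect) — 1 connected region. Overall, the cross-section is a single solid region. The nearest boundary edge runs (6.30, -2.61)→(4.83, -4.83); distance from the point to it = 3.76 mm. The point is not inside any of the regions above, so it lies outside the cross-section (3.76 mm from the nearest boundary).

outside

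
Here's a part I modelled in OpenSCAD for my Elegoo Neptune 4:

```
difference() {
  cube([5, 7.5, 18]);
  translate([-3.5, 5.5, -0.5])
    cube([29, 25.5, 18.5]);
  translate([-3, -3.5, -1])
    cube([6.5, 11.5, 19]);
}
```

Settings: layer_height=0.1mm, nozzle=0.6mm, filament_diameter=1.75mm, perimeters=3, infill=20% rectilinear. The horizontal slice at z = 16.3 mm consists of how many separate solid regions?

1

At z = 16.3 mm: the cube (footprint 5×7.5) is included at this height; the cube at (-3.5, 5.5) (footprint 29×25.5) is included at this height; the cube at (-3, -3.5) is present — its section is the full 6.5×11.5 rectangle; Subtracting the remaining from the first: starting from the 5×7.5 cube, the 29×25.5 cube at (-3.5, 5.5) partially overlaps it — only the 10.00 mm² overlap (of its 739.50 mm²) is removed, clipping the outline; the 6.5×11.5 cube at (-3, -3.5) partially overlaps it — only the 19.25 mm² overlap (of its 74.75 mm²) is removed, clipping the outline — 1 connected region. The result has 1 disconnected region.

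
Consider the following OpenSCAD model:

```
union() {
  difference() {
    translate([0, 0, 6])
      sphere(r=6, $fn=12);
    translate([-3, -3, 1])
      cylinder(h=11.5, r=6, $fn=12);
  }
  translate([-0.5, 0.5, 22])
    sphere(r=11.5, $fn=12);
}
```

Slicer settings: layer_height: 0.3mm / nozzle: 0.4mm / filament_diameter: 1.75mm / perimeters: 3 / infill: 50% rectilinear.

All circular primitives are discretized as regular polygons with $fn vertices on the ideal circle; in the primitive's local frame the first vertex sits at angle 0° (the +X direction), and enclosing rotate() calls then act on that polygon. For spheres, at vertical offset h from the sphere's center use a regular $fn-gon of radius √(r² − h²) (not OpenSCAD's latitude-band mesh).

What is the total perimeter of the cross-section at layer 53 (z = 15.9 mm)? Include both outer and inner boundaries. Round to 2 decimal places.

60.56 mm

At z = 15.9 mm: the sphere is not intersected at this z (|z−center|=9.900 > r=6); the cylinder at (-3, -3) is absent (z outside [1, 12.5]); Taking the first minus the rest: the first operand is absent here, so nothing remains; the r=11.5 sphere at (-0.5, 0.5) contributes a regular 12-gon of circumradius √(11.5²−6.1²) = 9.749 (perimeter = 2·12·9.749·sin(180°/12) = 60.56 mm); Taking the union: only the r=11.5 sphere at (-0.5, 0.5) is present, so the union is just that shape — boundary = 60.56 mm. Overall, the cross-section is a single solid region. Total boundary length (outer) = 60.56 mm.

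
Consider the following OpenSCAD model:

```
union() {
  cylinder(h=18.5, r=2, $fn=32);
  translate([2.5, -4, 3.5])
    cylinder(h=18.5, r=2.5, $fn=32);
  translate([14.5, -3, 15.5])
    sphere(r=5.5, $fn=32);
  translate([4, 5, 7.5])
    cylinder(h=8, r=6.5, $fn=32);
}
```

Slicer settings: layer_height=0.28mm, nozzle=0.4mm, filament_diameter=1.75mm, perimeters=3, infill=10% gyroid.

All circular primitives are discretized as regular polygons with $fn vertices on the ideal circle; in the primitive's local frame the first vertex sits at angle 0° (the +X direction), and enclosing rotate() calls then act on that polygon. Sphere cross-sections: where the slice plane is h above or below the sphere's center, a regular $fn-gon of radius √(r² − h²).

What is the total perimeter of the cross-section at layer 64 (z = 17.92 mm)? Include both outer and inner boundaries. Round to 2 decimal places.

At z = 17.92 mm: the r=2 cylinder gives a regular 32-gon of circumradius 2 (constant along its height) (perimeter = 2·32·2.000·sin(180°/32) = 12.55 mm); the cylinder at (2.5, -4): section is a regular 32-gon, circumradius r=2.5 (perimeter = 2·32·2.500·sin(180°/32) = 15.68 mm); the r=5.5 sphere at (14.5, -3) slices to a regular 32-gon of circumradius 4.939 (√(r²−h²) with h=2.42 from center) (perimeter = 2·32·4.939·sin(180°/32) = 30.98 mm); the cylinder at (4, 5) is not intersected at this z (z outside [7.5, 15.5]); Combining (union): the 3 present regions are separate (no shared area or edge), so areas and boundary lengths simply add and each stays a separate island — boundary = 59.21 mm. Overall, the cross-section has 3 separate islands. Total boundary length (outer) = 59.21 mm.

59.21 mm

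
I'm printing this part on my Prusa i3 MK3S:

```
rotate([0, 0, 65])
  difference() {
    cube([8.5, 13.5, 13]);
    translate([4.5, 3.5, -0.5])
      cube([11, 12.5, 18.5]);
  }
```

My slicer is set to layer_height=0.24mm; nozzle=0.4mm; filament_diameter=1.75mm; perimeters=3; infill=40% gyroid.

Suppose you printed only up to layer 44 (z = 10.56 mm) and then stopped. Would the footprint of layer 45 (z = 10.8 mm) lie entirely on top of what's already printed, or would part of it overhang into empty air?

entirely on top

Compare the two slices. At z = 10.56: the 8.5×13.5 cube contributes its full rectangle (area 114.75 mm²); the cube at (4.5, 3.5) (footprint 11×12.5) is included at this height (area 137.50 mm²); After the difference (first − rest): starting from the 8.5×13.5 cube (114.75 mm²), the 11×12.5 cube at (4.5, 3.5) partially overlaps it — only the 40.00 mm² overlap (of its 137.50 mm²) is removed, clipping the outline — area = 74.75 mm²; (whole slice rotated 65° about Z — lengths, areas and connectivity unchanged). At z = 10.8: the cube (footprint 8.5×13.5) is included at this height (area 114.75 mm²); the cube at (4.5, 3.5) (footprint 11×12.5) is included at this height (area 137.50 mm²); Subtracting the remaining from the first: starting from the 8.5×13.5 cube (114.75 mm²), the 11×12.5 cube at (4.5, 3.5) partially overlaps it — only the 40.00 mm² overlap (of its 137.50 mm²) is removed, clipping the outline — area = 74.75 mm²; (rotated 65° about Z; rotation is an isometry so areas/perimeters/island counts are preserved). Checking containment: the cross-section at z = 10.8 is a subset of the cross-section at z = 10.56.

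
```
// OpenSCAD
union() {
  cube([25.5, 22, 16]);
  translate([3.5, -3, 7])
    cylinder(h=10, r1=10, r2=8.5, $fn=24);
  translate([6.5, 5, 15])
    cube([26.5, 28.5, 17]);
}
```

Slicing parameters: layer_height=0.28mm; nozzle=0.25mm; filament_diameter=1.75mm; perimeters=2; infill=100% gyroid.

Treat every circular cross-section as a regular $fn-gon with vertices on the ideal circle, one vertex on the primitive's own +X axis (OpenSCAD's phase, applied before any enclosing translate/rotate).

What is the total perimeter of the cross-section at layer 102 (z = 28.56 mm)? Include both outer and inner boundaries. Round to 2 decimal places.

At z = 28.56 mm: the cube is absent (z outside [0, 16]); the cone at (3.5, -3) is not intersected at this z (z outside [7, 17]); the cube at (6.5, 5) is present — its section is the full 26.5×28.5 rectangle (perimeter 110.00 mm); Combining (union): only the 26.5×28.5 cube at (6.5, 5) is present, so the union is just that shape — boundary = 110.00 mm. Overall, the cross-section is a single solid region. Total boundary length (outer) = 110.00 mm.

110.00 mm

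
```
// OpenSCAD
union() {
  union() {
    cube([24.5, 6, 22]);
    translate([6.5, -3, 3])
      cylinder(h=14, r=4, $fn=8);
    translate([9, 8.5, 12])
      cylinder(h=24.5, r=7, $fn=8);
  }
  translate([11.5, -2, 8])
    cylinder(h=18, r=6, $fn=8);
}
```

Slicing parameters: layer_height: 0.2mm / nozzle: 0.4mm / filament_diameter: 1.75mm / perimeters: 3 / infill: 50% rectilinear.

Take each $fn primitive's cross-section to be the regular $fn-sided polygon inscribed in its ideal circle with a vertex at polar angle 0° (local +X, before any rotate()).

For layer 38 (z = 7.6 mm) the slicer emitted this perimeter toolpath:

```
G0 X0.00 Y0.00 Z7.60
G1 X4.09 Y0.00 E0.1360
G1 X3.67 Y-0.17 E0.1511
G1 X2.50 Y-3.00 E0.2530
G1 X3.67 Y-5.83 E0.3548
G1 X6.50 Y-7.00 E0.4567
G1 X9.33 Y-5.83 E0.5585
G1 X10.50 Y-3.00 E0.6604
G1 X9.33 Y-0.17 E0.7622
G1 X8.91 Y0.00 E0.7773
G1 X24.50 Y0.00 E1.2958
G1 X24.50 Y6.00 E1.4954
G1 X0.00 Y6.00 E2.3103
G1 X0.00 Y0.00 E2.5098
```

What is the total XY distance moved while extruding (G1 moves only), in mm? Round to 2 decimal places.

75.46 mm

Sum the Euclidean lengths of each G1 segment: total = 75.46 mm.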